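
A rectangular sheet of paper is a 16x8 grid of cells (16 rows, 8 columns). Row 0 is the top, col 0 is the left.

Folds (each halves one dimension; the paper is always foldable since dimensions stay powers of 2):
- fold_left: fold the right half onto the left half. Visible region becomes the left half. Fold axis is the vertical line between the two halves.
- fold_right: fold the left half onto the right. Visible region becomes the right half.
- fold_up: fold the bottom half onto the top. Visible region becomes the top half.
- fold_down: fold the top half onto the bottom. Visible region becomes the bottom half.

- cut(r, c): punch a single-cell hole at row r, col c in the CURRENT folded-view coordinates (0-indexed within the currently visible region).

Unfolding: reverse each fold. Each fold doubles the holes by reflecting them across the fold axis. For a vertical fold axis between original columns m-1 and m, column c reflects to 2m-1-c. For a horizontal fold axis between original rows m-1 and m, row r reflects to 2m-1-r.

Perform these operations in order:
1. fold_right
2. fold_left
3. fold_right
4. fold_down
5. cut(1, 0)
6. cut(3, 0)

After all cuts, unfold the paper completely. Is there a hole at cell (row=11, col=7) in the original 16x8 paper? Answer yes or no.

Answer: yes

Derivation:
Op 1 fold_right: fold axis v@4; visible region now rows[0,16) x cols[4,8) = 16x4
Op 2 fold_left: fold axis v@6; visible region now rows[0,16) x cols[4,6) = 16x2
Op 3 fold_right: fold axis v@5; visible region now rows[0,16) x cols[5,6) = 16x1
Op 4 fold_down: fold axis h@8; visible region now rows[8,16) x cols[5,6) = 8x1
Op 5 cut(1, 0): punch at orig (9,5); cuts so far [(9, 5)]; region rows[8,16) x cols[5,6) = 8x1
Op 6 cut(3, 0): punch at orig (11,5); cuts so far [(9, 5), (11, 5)]; region rows[8,16) x cols[5,6) = 8x1
Unfold 1 (reflect across h@8): 4 holes -> [(4, 5), (6, 5), (9, 5), (11, 5)]
Unfold 2 (reflect across v@5): 8 holes -> [(4, 4), (4, 5), (6, 4), (6, 5), (9, 4), (9, 5), (11, 4), (11, 5)]
Unfold 3 (reflect across v@6): 16 holes -> [(4, 4), (4, 5), (4, 6), (4, 7), (6, 4), (6, 5), (6, 6), (6, 7), (9, 4), (9, 5), (9, 6), (9, 7), (11, 4), (11, 5), (11, 6), (11, 7)]
Unfold 4 (reflect across v@4): 32 holes -> [(4, 0), (4, 1), (4, 2), (4, 3), (4, 4), (4, 5), (4, 6), (4, 7), (6, 0), (6, 1), (6, 2), (6, 3), (6, 4), (6, 5), (6, 6), (6, 7), (9, 0), (9, 1), (9, 2), (9, 3), (9, 4), (9, 5), (9, 6), (9, 7), (11, 0), (11, 1), (11, 2), (11, 3), (11, 4), (11, 5), (11, 6), (11, 7)]
Holes: [(4, 0), (4, 1), (4, 2), (4, 3), (4, 4), (4, 5), (4, 6), (4, 7), (6, 0), (6, 1), (6, 2), (6, 3), (6, 4), (6, 5), (6, 6), (6, 7), (9, 0), (9, 1), (9, 2), (9, 3), (9, 4), (9, 5), (9, 6), (9, 7), (11, 0), (11, 1), (11, 2), (11, 3), (11, 4), (11, 5), (11, 6), (11, 7)]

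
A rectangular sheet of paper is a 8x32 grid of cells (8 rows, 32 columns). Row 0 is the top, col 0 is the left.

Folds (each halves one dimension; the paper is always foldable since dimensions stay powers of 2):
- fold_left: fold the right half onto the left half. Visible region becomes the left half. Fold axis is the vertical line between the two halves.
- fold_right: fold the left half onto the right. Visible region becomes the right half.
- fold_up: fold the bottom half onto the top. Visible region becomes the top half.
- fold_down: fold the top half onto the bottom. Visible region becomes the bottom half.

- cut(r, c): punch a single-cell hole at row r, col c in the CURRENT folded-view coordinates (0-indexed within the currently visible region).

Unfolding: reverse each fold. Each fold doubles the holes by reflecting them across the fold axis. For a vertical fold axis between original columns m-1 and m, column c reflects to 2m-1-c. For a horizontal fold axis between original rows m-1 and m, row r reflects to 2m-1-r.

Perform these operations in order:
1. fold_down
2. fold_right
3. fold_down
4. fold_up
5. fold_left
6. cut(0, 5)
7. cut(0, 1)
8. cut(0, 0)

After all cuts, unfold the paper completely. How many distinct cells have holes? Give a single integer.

Op 1 fold_down: fold axis h@4; visible region now rows[4,8) x cols[0,32) = 4x32
Op 2 fold_right: fold axis v@16; visible region now rows[4,8) x cols[16,32) = 4x16
Op 3 fold_down: fold axis h@6; visible region now rows[6,8) x cols[16,32) = 2x16
Op 4 fold_up: fold axis h@7; visible region now rows[6,7) x cols[16,32) = 1x16
Op 5 fold_left: fold axis v@24; visible region now rows[6,7) x cols[16,24) = 1x8
Op 6 cut(0, 5): punch at orig (6,21); cuts so far [(6, 21)]; region rows[6,7) x cols[16,24) = 1x8
Op 7 cut(0, 1): punch at orig (6,17); cuts so far [(6, 17), (6, 21)]; region rows[6,7) x cols[16,24) = 1x8
Op 8 cut(0, 0): punch at orig (6,16); cuts so far [(6, 16), (6, 17), (6, 21)]; region rows[6,7) x cols[16,24) = 1x8
Unfold 1 (reflect across v@24): 6 holes -> [(6, 16), (6, 17), (6, 21), (6, 26), (6, 30), (6, 31)]
Unfold 2 (reflect across h@7): 12 holes -> [(6, 16), (6, 17), (6, 21), (6, 26), (6, 30), (6, 31), (7, 16), (7, 17), (7, 21), (7, 26), (7, 30), (7, 31)]
Unfold 3 (reflect across h@6): 24 holes -> [(4, 16), (4, 17), (4, 21), (4, 26), (4, 30), (4, 31), (5, 16), (5, 17), (5, 21), (5, 26), (5, 30), (5, 31), (6, 16), (6, 17), (6, 21), (6, 26), (6, 30), (6, 31), (7, 16), (7, 17), (7, 21), (7, 26), (7, 30), (7, 31)]
Unfold 4 (reflect across v@16): 48 holes -> [(4, 0), (4, 1), (4, 5), (4, 10), (4, 14), (4, 15), (4, 16), (4, 17), (4, 21), (4, 26), (4, 30), (4, 31), (5, 0), (5, 1), (5, 5), (5, 10), (5, 14), (5, 15), (5, 16), (5, 17), (5, 21), (5, 26), (5, 30), (5, 31), (6, 0), (6, 1), (6, 5), (6, 10), (6, 14), (6, 15), (6, 16), (6, 17), (6, 21), (6, 26), (6, 30), (6, 31), (7, 0), (7, 1), (7, 5), (7, 10), (7, 14), (7, 15), (7, 16), (7, 17), (7, 21), (7, 26), (7, 30), (7, 31)]
Unfold 5 (reflect across h@4): 96 holes -> [(0, 0), (0, 1), (0, 5), (0, 10), (0, 14), (0, 15), (0, 16), (0, 17), (0, 21), (0, 26), (0, 30), (0, 31), (1, 0), (1, 1), (1, 5), (1, 10), (1, 14), (1, 15), (1, 16), (1, 17), (1, 21), (1, 26), (1, 30), (1, 31), (2, 0), (2, 1), (2, 5), (2, 10), (2, 14), (2, 15), (2, 16), (2, 17), (2, 21), (2, 26), (2, 30), (2, 31), (3, 0), (3, 1), (3, 5), (3, 10), (3, 14), (3, 15), (3, 16), (3, 17), (3, 21), (3, 26), (3, 30), (3, 31), (4, 0), (4, 1), (4, 5), (4, 10), (4, 14), (4, 15), (4, 16), (4, 17), (4, 21), (4, 26), (4, 30), (4, 31), (5, 0), (5, 1), (5, 5), (5, 10), (5, 14), (5, 15), (5, 16), (5, 17), (5, 21), (5, 26), (5, 30), (5, 31), (6, 0), (6, 1), (6, 5), (6, 10), (6, 14), (6, 15), (6, 16), (6, 17), (6, 21), (6, 26), (6, 30), (6, 31), (7, 0), (7, 1), (7, 5), (7, 10), (7, 14), (7, 15), (7, 16), (7, 17), (7, 21), (7, 26), (7, 30), (7, 31)]

Answer: 96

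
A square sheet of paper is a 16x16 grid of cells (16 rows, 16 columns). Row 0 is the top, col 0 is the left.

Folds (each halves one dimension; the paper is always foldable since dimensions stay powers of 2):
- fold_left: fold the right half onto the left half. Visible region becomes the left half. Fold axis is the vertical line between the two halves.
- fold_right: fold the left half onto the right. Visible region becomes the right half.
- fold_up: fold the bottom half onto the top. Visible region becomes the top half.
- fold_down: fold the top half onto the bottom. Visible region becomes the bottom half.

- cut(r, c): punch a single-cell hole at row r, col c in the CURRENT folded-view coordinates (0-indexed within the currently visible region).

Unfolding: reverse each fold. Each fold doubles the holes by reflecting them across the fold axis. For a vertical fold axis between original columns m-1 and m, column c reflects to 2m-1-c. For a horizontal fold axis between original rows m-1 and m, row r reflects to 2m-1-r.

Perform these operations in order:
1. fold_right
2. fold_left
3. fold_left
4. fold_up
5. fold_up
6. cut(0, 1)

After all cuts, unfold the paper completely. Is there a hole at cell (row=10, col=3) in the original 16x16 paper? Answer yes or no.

Op 1 fold_right: fold axis v@8; visible region now rows[0,16) x cols[8,16) = 16x8
Op 2 fold_left: fold axis v@12; visible region now rows[0,16) x cols[8,12) = 16x4
Op 3 fold_left: fold axis v@10; visible region now rows[0,16) x cols[8,10) = 16x2
Op 4 fold_up: fold axis h@8; visible region now rows[0,8) x cols[8,10) = 8x2
Op 5 fold_up: fold axis h@4; visible region now rows[0,4) x cols[8,10) = 4x2
Op 6 cut(0, 1): punch at orig (0,9); cuts so far [(0, 9)]; region rows[0,4) x cols[8,10) = 4x2
Unfold 1 (reflect across h@4): 2 holes -> [(0, 9), (7, 9)]
Unfold 2 (reflect across h@8): 4 holes -> [(0, 9), (7, 9), (8, 9), (15, 9)]
Unfold 3 (reflect across v@10): 8 holes -> [(0, 9), (0, 10), (7, 9), (7, 10), (8, 9), (8, 10), (15, 9), (15, 10)]
Unfold 4 (reflect across v@12): 16 holes -> [(0, 9), (0, 10), (0, 13), (0, 14), (7, 9), (7, 10), (7, 13), (7, 14), (8, 9), (8, 10), (8, 13), (8, 14), (15, 9), (15, 10), (15, 13), (15, 14)]
Unfold 5 (reflect across v@8): 32 holes -> [(0, 1), (0, 2), (0, 5), (0, 6), (0, 9), (0, 10), (0, 13), (0, 14), (7, 1), (7, 2), (7, 5), (7, 6), (7, 9), (7, 10), (7, 13), (7, 14), (8, 1), (8, 2), (8, 5), (8, 6), (8, 9), (8, 10), (8, 13), (8, 14), (15, 1), (15, 2), (15, 5), (15, 6), (15, 9), (15, 10), (15, 13), (15, 14)]
Holes: [(0, 1), (0, 2), (0, 5), (0, 6), (0, 9), (0, 10), (0, 13), (0, 14), (7, 1), (7, 2), (7, 5), (7, 6), (7, 9), (7, 10), (7, 13), (7, 14), (8, 1), (8, 2), (8, 5), (8, 6), (8, 9), (8, 10), (8, 13), (8, 14), (15, 1), (15, 2), (15, 5), (15, 6), (15, 9), (15, 10), (15, 13), (15, 14)]

Answer: no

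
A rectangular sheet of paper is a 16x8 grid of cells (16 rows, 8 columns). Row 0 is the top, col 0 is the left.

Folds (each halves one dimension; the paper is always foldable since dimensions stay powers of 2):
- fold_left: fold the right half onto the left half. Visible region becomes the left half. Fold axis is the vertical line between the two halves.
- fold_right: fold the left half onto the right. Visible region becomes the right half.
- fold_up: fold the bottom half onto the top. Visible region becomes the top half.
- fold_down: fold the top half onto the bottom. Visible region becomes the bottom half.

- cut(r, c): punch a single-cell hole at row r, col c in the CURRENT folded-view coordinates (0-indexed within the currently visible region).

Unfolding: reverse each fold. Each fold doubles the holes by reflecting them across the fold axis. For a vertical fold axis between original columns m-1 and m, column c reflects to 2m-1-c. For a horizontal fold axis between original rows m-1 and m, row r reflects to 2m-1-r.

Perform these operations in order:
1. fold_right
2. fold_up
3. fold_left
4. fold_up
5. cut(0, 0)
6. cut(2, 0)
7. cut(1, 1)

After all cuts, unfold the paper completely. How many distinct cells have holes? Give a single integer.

Op 1 fold_right: fold axis v@4; visible region now rows[0,16) x cols[4,8) = 16x4
Op 2 fold_up: fold axis h@8; visible region now rows[0,8) x cols[4,8) = 8x4
Op 3 fold_left: fold axis v@6; visible region now rows[0,8) x cols[4,6) = 8x2
Op 4 fold_up: fold axis h@4; visible region now rows[0,4) x cols[4,6) = 4x2
Op 5 cut(0, 0): punch at orig (0,4); cuts so far [(0, 4)]; region rows[0,4) x cols[4,6) = 4x2
Op 6 cut(2, 0): punch at orig (2,4); cuts so far [(0, 4), (2, 4)]; region rows[0,4) x cols[4,6) = 4x2
Op 7 cut(1, 1): punch at orig (1,5); cuts so far [(0, 4), (1, 5), (2, 4)]; region rows[0,4) x cols[4,6) = 4x2
Unfold 1 (reflect across h@4): 6 holes -> [(0, 4), (1, 5), (2, 4), (5, 4), (6, 5), (7, 4)]
Unfold 2 (reflect across v@6): 12 holes -> [(0, 4), (0, 7), (1, 5), (1, 6), (2, 4), (2, 7), (5, 4), (5, 7), (6, 5), (6, 6), (7, 4), (7, 7)]
Unfold 3 (reflect across h@8): 24 holes -> [(0, 4), (0, 7), (1, 5), (1, 6), (2, 4), (2, 7), (5, 4), (5, 7), (6, 5), (6, 6), (7, 4), (7, 7), (8, 4), (8, 7), (9, 5), (9, 6), (10, 4), (10, 7), (13, 4), (13, 7), (14, 5), (14, 6), (15, 4), (15, 7)]
Unfold 4 (reflect across v@4): 48 holes -> [(0, 0), (0, 3), (0, 4), (0, 7), (1, 1), (1, 2), (1, 5), (1, 6), (2, 0), (2, 3), (2, 4), (2, 7), (5, 0), (5, 3), (5, 4), (5, 7), (6, 1), (6, 2), (6, 5), (6, 6), (7, 0), (7, 3), (7, 4), (7, 7), (8, 0), (8, 3), (8, 4), (8, 7), (9, 1), (9, 2), (9, 5), (9, 6), (10, 0), (10, 3), (10, 4), (10, 7), (13, 0), (13, 3), (13, 4), (13, 7), (14, 1), (14, 2), (14, 5), (14, 6), (15, 0), (15, 3), (15, 4), (15, 7)]

Answer: 48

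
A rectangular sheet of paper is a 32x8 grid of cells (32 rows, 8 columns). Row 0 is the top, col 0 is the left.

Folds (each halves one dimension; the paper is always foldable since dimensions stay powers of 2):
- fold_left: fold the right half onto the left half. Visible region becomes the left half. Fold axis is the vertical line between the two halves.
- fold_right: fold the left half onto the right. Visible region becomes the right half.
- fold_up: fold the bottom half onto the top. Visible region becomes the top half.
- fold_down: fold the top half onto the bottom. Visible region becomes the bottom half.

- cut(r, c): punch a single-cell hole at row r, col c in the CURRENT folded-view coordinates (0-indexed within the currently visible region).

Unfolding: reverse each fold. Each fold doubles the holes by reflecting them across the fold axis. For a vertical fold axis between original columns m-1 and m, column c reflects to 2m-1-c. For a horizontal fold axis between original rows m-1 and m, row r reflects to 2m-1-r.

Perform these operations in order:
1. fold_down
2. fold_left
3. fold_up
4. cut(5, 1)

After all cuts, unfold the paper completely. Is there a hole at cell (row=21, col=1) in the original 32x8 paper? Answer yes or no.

Answer: yes

Derivation:
Op 1 fold_down: fold axis h@16; visible region now rows[16,32) x cols[0,8) = 16x8
Op 2 fold_left: fold axis v@4; visible region now rows[16,32) x cols[0,4) = 16x4
Op 3 fold_up: fold axis h@24; visible region now rows[16,24) x cols[0,4) = 8x4
Op 4 cut(5, 1): punch at orig (21,1); cuts so far [(21, 1)]; region rows[16,24) x cols[0,4) = 8x4
Unfold 1 (reflect across h@24): 2 holes -> [(21, 1), (26, 1)]
Unfold 2 (reflect across v@4): 4 holes -> [(21, 1), (21, 6), (26, 1), (26, 6)]
Unfold 3 (reflect across h@16): 8 holes -> [(5, 1), (5, 6), (10, 1), (10, 6), (21, 1), (21, 6), (26, 1), (26, 6)]
Holes: [(5, 1), (5, 6), (10, 1), (10, 6), (21, 1), (21, 6), (26, 1), (26, 6)]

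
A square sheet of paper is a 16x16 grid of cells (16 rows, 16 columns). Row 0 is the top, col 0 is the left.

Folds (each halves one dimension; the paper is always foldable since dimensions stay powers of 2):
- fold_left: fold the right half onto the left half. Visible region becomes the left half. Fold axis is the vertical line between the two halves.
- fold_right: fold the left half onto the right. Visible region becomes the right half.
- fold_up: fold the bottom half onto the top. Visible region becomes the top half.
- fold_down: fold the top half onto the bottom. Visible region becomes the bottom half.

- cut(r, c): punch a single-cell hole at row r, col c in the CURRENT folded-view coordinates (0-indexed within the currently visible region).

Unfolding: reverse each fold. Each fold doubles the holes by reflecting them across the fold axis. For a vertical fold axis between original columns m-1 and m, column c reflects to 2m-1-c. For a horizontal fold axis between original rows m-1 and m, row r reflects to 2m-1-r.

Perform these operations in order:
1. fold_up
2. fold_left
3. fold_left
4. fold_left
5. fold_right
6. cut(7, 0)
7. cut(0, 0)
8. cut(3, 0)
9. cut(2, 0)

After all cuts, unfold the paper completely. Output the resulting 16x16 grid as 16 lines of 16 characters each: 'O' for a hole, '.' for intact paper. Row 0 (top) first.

Answer: OOOOOOOOOOOOOOOO
................
OOOOOOOOOOOOOOOO
OOOOOOOOOOOOOOOO
................
................
................
OOOOOOOOOOOOOOOO
OOOOOOOOOOOOOOOO
................
................
................
OOOOOOOOOOOOOOOO
OOOOOOOOOOOOOOOO
................
OOOOOOOOOOOOOOOO

Derivation:
Op 1 fold_up: fold axis h@8; visible region now rows[0,8) x cols[0,16) = 8x16
Op 2 fold_left: fold axis v@8; visible region now rows[0,8) x cols[0,8) = 8x8
Op 3 fold_left: fold axis v@4; visible region now rows[0,8) x cols[0,4) = 8x4
Op 4 fold_left: fold axis v@2; visible region now rows[0,8) x cols[0,2) = 8x2
Op 5 fold_right: fold axis v@1; visible region now rows[0,8) x cols[1,2) = 8x1
Op 6 cut(7, 0): punch at orig (7,1); cuts so far [(7, 1)]; region rows[0,8) x cols[1,2) = 8x1
Op 7 cut(0, 0): punch at orig (0,1); cuts so far [(0, 1), (7, 1)]; region rows[0,8) x cols[1,2) = 8x1
Op 8 cut(3, 0): punch at orig (3,1); cuts so far [(0, 1), (3, 1), (7, 1)]; region rows[0,8) x cols[1,2) = 8x1
Op 9 cut(2, 0): punch at orig (2,1); cuts so far [(0, 1), (2, 1), (3, 1), (7, 1)]; region rows[0,8) x cols[1,2) = 8x1
Unfold 1 (reflect across v@1): 8 holes -> [(0, 0), (0, 1), (2, 0), (2, 1), (3, 0), (3, 1), (7, 0), (7, 1)]
Unfold 2 (reflect across v@2): 16 holes -> [(0, 0), (0, 1), (0, 2), (0, 3), (2, 0), (2, 1), (2, 2), (2, 3), (3, 0), (3, 1), (3, 2), (3, 3), (7, 0), (7, 1), (7, 2), (7, 3)]
Unfold 3 (reflect across v@4): 32 holes -> [(0, 0), (0, 1), (0, 2), (0, 3), (0, 4), (0, 5), (0, 6), (0, 7), (2, 0), (2, 1), (2, 2), (2, 3), (2, 4), (2, 5), (2, 6), (2, 7), (3, 0), (3, 1), (3, 2), (3, 3), (3, 4), (3, 5), (3, 6), (3, 7), (7, 0), (7, 1), (7, 2), (7, 3), (7, 4), (7, 5), (7, 6), (7, 7)]
Unfold 4 (reflect across v@8): 64 holes -> [(0, 0), (0, 1), (0, 2), (0, 3), (0, 4), (0, 5), (0, 6), (0, 7), (0, 8), (0, 9), (0, 10), (0, 11), (0, 12), (0, 13), (0, 14), (0, 15), (2, 0), (2, 1), (2, 2), (2, 3), (2, 4), (2, 5), (2, 6), (2, 7), (2, 8), (2, 9), (2, 10), (2, 11), (2, 12), (2, 13), (2, 14), (2, 15), (3, 0), (3, 1), (3, 2), (3, 3), (3, 4), (3, 5), (3, 6), (3, 7), (3, 8), (3, 9), (3, 10), (3, 11), (3, 12), (3, 13), (3, 14), (3, 15), (7, 0), (7, 1), (7, 2), (7, 3), (7, 4), (7, 5), (7, 6), (7, 7), (7, 8), (7, 9), (7, 10), (7, 11), (7, 12), (7, 13), (7, 14), (7, 15)]
Unfold 5 (reflect across h@8): 128 holes -> [(0, 0), (0, 1), (0, 2), (0, 3), (0, 4), (0, 5), (0, 6), (0, 7), (0, 8), (0, 9), (0, 10), (0, 11), (0, 12), (0, 13), (0, 14), (0, 15), (2, 0), (2, 1), (2, 2), (2, 3), (2, 4), (2, 5), (2, 6), (2, 7), (2, 8), (2, 9), (2, 10), (2, 11), (2, 12), (2, 13), (2, 14), (2, 15), (3, 0), (3, 1), (3, 2), (3, 3), (3, 4), (3, 5), (3, 6), (3, 7), (3, 8), (3, 9), (3, 10), (3, 11), (3, 12), (3, 13), (3, 14), (3, 15), (7, 0), (7, 1), (7, 2), (7, 3), (7, 4), (7, 5), (7, 6), (7, 7), (7, 8), (7, 9), (7, 10), (7, 11), (7, 12), (7, 13), (7, 14), (7, 15), (8, 0), (8, 1), (8, 2), (8, 3), (8, 4), (8, 5), (8, 6), (8, 7), (8, 8), (8, 9), (8, 10), (8, 11), (8, 12), (8, 13), (8, 14), (8, 15), (12, 0), (12, 1), (12, 2), (12, 3), (12, 4), (12, 5), (12, 6), (12, 7), (12, 8), (12, 9), (12, 10), (12, 11), (12, 12), (12, 13), (12, 14), (12, 15), (13, 0), (13, 1), (13, 2), (13, 3), (13, 4), (13, 5), (13, 6), (13, 7), (13, 8), (13, 9), (13, 10), (13, 11), (13, 12), (13, 13), (13, 14), (13, 15), (15, 0), (15, 1), (15, 2), (15, 3), (15, 4), (15, 5), (15, 6), (15, 7), (15, 8), (15, 9), (15, 10), (15, 11), (15, 12), (15, 13), (15, 14), (15, 15)]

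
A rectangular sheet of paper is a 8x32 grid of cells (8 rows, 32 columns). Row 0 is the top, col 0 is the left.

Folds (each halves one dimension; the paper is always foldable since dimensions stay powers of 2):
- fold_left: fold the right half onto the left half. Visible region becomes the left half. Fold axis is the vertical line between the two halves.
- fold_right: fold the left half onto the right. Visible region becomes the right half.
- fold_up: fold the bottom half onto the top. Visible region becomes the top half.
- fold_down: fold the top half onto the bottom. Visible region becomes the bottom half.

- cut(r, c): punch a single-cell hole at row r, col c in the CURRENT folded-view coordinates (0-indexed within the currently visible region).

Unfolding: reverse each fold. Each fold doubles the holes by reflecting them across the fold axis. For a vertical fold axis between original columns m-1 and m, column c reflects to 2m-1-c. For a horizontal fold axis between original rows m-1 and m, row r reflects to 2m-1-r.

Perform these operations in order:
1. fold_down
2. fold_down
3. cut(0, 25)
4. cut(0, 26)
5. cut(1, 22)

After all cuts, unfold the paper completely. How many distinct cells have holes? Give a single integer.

Op 1 fold_down: fold axis h@4; visible region now rows[4,8) x cols[0,32) = 4x32
Op 2 fold_down: fold axis h@6; visible region now rows[6,8) x cols[0,32) = 2x32
Op 3 cut(0, 25): punch at orig (6,25); cuts so far [(6, 25)]; region rows[6,8) x cols[0,32) = 2x32
Op 4 cut(0, 26): punch at orig (6,26); cuts so far [(6, 25), (6, 26)]; region rows[6,8) x cols[0,32) = 2x32
Op 5 cut(1, 22): punch at orig (7,22); cuts so far [(6, 25), (6, 26), (7, 22)]; region rows[6,8) x cols[0,32) = 2x32
Unfold 1 (reflect across h@6): 6 holes -> [(4, 22), (5, 25), (5, 26), (6, 25), (6, 26), (7, 22)]
Unfold 2 (reflect across h@4): 12 holes -> [(0, 22), (1, 25), (1, 26), (2, 25), (2, 26), (3, 22), (4, 22), (5, 25), (5, 26), (6, 25), (6, 26), (7, 22)]

Answer: 12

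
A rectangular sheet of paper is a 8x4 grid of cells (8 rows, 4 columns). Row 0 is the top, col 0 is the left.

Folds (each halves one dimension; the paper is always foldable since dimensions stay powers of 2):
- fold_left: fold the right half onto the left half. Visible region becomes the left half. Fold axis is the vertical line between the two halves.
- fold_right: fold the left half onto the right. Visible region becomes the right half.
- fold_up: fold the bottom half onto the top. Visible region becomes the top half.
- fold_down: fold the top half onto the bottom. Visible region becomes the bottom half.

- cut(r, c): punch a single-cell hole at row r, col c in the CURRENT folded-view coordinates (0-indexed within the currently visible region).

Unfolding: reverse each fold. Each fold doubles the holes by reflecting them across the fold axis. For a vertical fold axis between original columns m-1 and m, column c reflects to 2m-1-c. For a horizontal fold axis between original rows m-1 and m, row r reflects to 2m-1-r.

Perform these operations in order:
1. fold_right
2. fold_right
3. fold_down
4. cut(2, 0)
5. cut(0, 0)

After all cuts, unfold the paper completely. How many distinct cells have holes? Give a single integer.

Op 1 fold_right: fold axis v@2; visible region now rows[0,8) x cols[2,4) = 8x2
Op 2 fold_right: fold axis v@3; visible region now rows[0,8) x cols[3,4) = 8x1
Op 3 fold_down: fold axis h@4; visible region now rows[4,8) x cols[3,4) = 4x1
Op 4 cut(2, 0): punch at orig (6,3); cuts so far [(6, 3)]; region rows[4,8) x cols[3,4) = 4x1
Op 5 cut(0, 0): punch at orig (4,3); cuts so far [(4, 3), (6, 3)]; region rows[4,8) x cols[3,4) = 4x1
Unfold 1 (reflect across h@4): 4 holes -> [(1, 3), (3, 3), (4, 3), (6, 3)]
Unfold 2 (reflect across v@3): 8 holes -> [(1, 2), (1, 3), (3, 2), (3, 3), (4, 2), (4, 3), (6, 2), (6, 3)]
Unfold 3 (reflect across v@2): 16 holes -> [(1, 0), (1, 1), (1, 2), (1, 3), (3, 0), (3, 1), (3, 2), (3, 3), (4, 0), (4, 1), (4, 2), (4, 3), (6, 0), (6, 1), (6, 2), (6, 3)]

Answer: 16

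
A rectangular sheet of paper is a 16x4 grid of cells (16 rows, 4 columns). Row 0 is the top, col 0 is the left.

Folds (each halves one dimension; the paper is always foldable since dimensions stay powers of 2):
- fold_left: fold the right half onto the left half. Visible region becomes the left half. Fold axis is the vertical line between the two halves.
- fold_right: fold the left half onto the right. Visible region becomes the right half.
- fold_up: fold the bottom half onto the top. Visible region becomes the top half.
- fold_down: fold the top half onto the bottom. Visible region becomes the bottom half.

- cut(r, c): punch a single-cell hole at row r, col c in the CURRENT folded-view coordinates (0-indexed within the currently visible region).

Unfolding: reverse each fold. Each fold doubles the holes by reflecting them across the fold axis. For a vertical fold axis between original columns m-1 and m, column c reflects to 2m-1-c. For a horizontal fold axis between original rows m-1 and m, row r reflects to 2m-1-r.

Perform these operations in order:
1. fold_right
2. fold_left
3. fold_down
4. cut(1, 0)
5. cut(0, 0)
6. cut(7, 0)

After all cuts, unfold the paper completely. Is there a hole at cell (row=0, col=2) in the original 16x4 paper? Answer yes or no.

Op 1 fold_right: fold axis v@2; visible region now rows[0,16) x cols[2,4) = 16x2
Op 2 fold_left: fold axis v@3; visible region now rows[0,16) x cols[2,3) = 16x1
Op 3 fold_down: fold axis h@8; visible region now rows[8,16) x cols[2,3) = 8x1
Op 4 cut(1, 0): punch at orig (9,2); cuts so far [(9, 2)]; region rows[8,16) x cols[2,3) = 8x1
Op 5 cut(0, 0): punch at orig (8,2); cuts so far [(8, 2), (9, 2)]; region rows[8,16) x cols[2,3) = 8x1
Op 6 cut(7, 0): punch at orig (15,2); cuts so far [(8, 2), (9, 2), (15, 2)]; region rows[8,16) x cols[2,3) = 8x1
Unfold 1 (reflect across h@8): 6 holes -> [(0, 2), (6, 2), (7, 2), (8, 2), (9, 2), (15, 2)]
Unfold 2 (reflect across v@3): 12 holes -> [(0, 2), (0, 3), (6, 2), (6, 3), (7, 2), (7, 3), (8, 2), (8, 3), (9, 2), (9, 3), (15, 2), (15, 3)]
Unfold 3 (reflect across v@2): 24 holes -> [(0, 0), (0, 1), (0, 2), (0, 3), (6, 0), (6, 1), (6, 2), (6, 3), (7, 0), (7, 1), (7, 2), (7, 3), (8, 0), (8, 1), (8, 2), (8, 3), (9, 0), (9, 1), (9, 2), (9, 3), (15, 0), (15, 1), (15, 2), (15, 3)]
Holes: [(0, 0), (0, 1), (0, 2), (0, 3), (6, 0), (6, 1), (6, 2), (6, 3), (7, 0), (7, 1), (7, 2), (7, 3), (8, 0), (8, 1), (8, 2), (8, 3), (9, 0), (9, 1), (9, 2), (9, 3), (15, 0), (15, 1), (15, 2), (15, 3)]

Answer: yes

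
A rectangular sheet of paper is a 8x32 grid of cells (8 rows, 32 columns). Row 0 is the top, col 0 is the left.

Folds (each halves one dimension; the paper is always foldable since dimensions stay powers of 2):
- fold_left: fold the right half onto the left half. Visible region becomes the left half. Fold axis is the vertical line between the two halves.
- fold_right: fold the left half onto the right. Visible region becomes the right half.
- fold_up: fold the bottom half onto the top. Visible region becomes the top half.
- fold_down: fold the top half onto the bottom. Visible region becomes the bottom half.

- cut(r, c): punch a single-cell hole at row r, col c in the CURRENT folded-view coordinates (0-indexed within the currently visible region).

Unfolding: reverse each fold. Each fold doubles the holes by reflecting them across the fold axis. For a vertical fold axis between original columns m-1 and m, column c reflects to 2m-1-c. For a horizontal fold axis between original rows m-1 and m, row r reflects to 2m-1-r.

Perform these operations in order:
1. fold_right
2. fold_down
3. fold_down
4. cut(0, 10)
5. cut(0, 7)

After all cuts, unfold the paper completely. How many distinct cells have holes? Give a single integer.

Answer: 16

Derivation:
Op 1 fold_right: fold axis v@16; visible region now rows[0,8) x cols[16,32) = 8x16
Op 2 fold_down: fold axis h@4; visible region now rows[4,8) x cols[16,32) = 4x16
Op 3 fold_down: fold axis h@6; visible region now rows[6,8) x cols[16,32) = 2x16
Op 4 cut(0, 10): punch at orig (6,26); cuts so far [(6, 26)]; region rows[6,8) x cols[16,32) = 2x16
Op 5 cut(0, 7): punch at orig (6,23); cuts so far [(6, 23), (6, 26)]; region rows[6,8) x cols[16,32) = 2x16
Unfold 1 (reflect across h@6): 4 holes -> [(5, 23), (5, 26), (6, 23), (6, 26)]
Unfold 2 (reflect across h@4): 8 holes -> [(1, 23), (1, 26), (2, 23), (2, 26), (5, 23), (5, 26), (6, 23), (6, 26)]
Unfold 3 (reflect across v@16): 16 holes -> [(1, 5), (1, 8), (1, 23), (1, 26), (2, 5), (2, 8), (2, 23), (2, 26), (5, 5), (5, 8), (5, 23), (5, 26), (6, 5), (6, 8), (6, 23), (6, 26)]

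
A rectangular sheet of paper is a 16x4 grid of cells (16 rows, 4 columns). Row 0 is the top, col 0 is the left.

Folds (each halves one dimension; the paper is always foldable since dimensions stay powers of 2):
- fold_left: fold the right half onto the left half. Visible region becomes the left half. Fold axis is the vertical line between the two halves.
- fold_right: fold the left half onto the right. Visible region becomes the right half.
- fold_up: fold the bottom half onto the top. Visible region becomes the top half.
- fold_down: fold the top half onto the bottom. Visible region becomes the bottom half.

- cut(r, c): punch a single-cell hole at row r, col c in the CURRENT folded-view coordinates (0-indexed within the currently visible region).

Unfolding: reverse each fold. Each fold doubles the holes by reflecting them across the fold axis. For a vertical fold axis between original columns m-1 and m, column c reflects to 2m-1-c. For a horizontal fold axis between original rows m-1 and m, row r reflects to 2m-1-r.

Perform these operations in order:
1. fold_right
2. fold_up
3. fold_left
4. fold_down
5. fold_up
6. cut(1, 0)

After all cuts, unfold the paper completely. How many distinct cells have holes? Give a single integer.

Op 1 fold_right: fold axis v@2; visible region now rows[0,16) x cols[2,4) = 16x2
Op 2 fold_up: fold axis h@8; visible region now rows[0,8) x cols[2,4) = 8x2
Op 3 fold_left: fold axis v@3; visible region now rows[0,8) x cols[2,3) = 8x1
Op 4 fold_down: fold axis h@4; visible region now rows[4,8) x cols[2,3) = 4x1
Op 5 fold_up: fold axis h@6; visible region now rows[4,6) x cols[2,3) = 2x1
Op 6 cut(1, 0): punch at orig (5,2); cuts so far [(5, 2)]; region rows[4,6) x cols[2,3) = 2x1
Unfold 1 (reflect across h@6): 2 holes -> [(5, 2), (6, 2)]
Unfold 2 (reflect across h@4): 4 holes -> [(1, 2), (2, 2), (5, 2), (6, 2)]
Unfold 3 (reflect across v@3): 8 holes -> [(1, 2), (1, 3), (2, 2), (2, 3), (5, 2), (5, 3), (6, 2), (6, 3)]
Unfold 4 (reflect across h@8): 16 holes -> [(1, 2), (1, 3), (2, 2), (2, 3), (5, 2), (5, 3), (6, 2), (6, 3), (9, 2), (9, 3), (10, 2), (10, 3), (13, 2), (13, 3), (14, 2), (14, 3)]
Unfold 5 (reflect across v@2): 32 holes -> [(1, 0), (1, 1), (1, 2), (1, 3), (2, 0), (2, 1), (2, 2), (2, 3), (5, 0), (5, 1), (5, 2), (5, 3), (6, 0), (6, 1), (6, 2), (6, 3), (9, 0), (9, 1), (9, 2), (9, 3), (10, 0), (10, 1), (10, 2), (10, 3), (13, 0), (13, 1), (13, 2), (13, 3), (14, 0), (14, 1), (14, 2), (14, 3)]

Answer: 32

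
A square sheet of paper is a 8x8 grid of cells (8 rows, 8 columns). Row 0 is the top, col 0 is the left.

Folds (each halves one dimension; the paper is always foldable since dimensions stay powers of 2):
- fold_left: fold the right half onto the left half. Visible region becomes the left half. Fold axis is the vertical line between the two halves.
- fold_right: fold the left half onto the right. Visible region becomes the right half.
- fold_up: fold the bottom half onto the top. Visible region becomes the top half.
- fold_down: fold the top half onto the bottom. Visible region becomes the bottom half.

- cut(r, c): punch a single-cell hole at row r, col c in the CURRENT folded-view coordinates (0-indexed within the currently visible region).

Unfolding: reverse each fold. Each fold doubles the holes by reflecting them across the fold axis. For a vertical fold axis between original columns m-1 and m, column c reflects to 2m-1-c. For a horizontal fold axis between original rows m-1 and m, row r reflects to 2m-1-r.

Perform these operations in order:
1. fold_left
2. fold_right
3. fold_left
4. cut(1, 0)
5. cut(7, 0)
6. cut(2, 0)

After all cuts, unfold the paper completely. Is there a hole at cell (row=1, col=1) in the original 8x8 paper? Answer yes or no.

Op 1 fold_left: fold axis v@4; visible region now rows[0,8) x cols[0,4) = 8x4
Op 2 fold_right: fold axis v@2; visible region now rows[0,8) x cols[2,4) = 8x2
Op 3 fold_left: fold axis v@3; visible region now rows[0,8) x cols[2,3) = 8x1
Op 4 cut(1, 0): punch at orig (1,2); cuts so far [(1, 2)]; region rows[0,8) x cols[2,3) = 8x1
Op 5 cut(7, 0): punch at orig (7,2); cuts so far [(1, 2), (7, 2)]; region rows[0,8) x cols[2,3) = 8x1
Op 6 cut(2, 0): punch at orig (2,2); cuts so far [(1, 2), (2, 2), (7, 2)]; region rows[0,8) x cols[2,3) = 8x1
Unfold 1 (reflect across v@3): 6 holes -> [(1, 2), (1, 3), (2, 2), (2, 3), (7, 2), (7, 3)]
Unfold 2 (reflect across v@2): 12 holes -> [(1, 0), (1, 1), (1, 2), (1, 3), (2, 0), (2, 1), (2, 2), (2, 3), (7, 0), (7, 1), (7, 2), (7, 3)]
Unfold 3 (reflect across v@4): 24 holes -> [(1, 0), (1, 1), (1, 2), (1, 3), (1, 4), (1, 5), (1, 6), (1, 7), (2, 0), (2, 1), (2, 2), (2, 3), (2, 4), (2, 5), (2, 6), (2, 7), (7, 0), (7, 1), (7, 2), (7, 3), (7, 4), (7, 5), (7, 6), (7, 7)]
Holes: [(1, 0), (1, 1), (1, 2), (1, 3), (1, 4), (1, 5), (1, 6), (1, 7), (2, 0), (2, 1), (2, 2), (2, 3), (2, 4), (2, 5), (2, 6), (2, 7), (7, 0), (7, 1), (7, 2), (7, 3), (7, 4), (7, 5), (7, 6), (7, 7)]

Answer: yes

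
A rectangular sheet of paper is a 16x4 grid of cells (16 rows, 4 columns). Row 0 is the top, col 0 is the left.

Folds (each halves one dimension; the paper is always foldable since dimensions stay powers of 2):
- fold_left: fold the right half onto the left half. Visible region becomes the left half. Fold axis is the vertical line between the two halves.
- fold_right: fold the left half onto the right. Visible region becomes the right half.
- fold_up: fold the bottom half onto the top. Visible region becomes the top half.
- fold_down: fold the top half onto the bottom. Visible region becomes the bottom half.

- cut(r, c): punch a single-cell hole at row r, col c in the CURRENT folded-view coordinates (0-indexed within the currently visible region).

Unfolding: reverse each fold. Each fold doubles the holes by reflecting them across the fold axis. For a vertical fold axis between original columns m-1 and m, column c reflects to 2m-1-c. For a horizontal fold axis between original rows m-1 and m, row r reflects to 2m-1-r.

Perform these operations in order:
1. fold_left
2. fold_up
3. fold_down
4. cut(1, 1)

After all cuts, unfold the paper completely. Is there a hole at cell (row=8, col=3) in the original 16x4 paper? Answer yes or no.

Answer: no

Derivation:
Op 1 fold_left: fold axis v@2; visible region now rows[0,16) x cols[0,2) = 16x2
Op 2 fold_up: fold axis h@8; visible region now rows[0,8) x cols[0,2) = 8x2
Op 3 fold_down: fold axis h@4; visible region now rows[4,8) x cols[0,2) = 4x2
Op 4 cut(1, 1): punch at orig (5,1); cuts so far [(5, 1)]; region rows[4,8) x cols[0,2) = 4x2
Unfold 1 (reflect across h@4): 2 holes -> [(2, 1), (5, 1)]
Unfold 2 (reflect across h@8): 4 holes -> [(2, 1), (5, 1), (10, 1), (13, 1)]
Unfold 3 (reflect across v@2): 8 holes -> [(2, 1), (2, 2), (5, 1), (5, 2), (10, 1), (10, 2), (13, 1), (13, 2)]
Holes: [(2, 1), (2, 2), (5, 1), (5, 2), (10, 1), (10, 2), (13, 1), (13, 2)]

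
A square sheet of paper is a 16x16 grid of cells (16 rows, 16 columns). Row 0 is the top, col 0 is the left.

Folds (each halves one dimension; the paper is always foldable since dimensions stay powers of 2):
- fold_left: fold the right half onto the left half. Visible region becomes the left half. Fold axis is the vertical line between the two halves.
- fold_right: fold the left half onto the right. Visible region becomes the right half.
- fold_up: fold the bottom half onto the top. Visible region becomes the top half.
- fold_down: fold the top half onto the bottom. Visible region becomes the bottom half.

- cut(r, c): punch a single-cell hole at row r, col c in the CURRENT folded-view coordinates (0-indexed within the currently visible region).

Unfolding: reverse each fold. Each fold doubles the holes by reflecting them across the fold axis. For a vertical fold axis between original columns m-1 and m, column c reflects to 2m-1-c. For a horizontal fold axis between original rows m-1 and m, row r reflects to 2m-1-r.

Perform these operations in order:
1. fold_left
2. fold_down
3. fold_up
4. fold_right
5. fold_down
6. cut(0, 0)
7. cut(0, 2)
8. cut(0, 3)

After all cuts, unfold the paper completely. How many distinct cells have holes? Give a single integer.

Answer: 96

Derivation:
Op 1 fold_left: fold axis v@8; visible region now rows[0,16) x cols[0,8) = 16x8
Op 2 fold_down: fold axis h@8; visible region now rows[8,16) x cols[0,8) = 8x8
Op 3 fold_up: fold axis h@12; visible region now rows[8,12) x cols[0,8) = 4x8
Op 4 fold_right: fold axis v@4; visible region now rows[8,12) x cols[4,8) = 4x4
Op 5 fold_down: fold axis h@10; visible region now rows[10,12) x cols[4,8) = 2x4
Op 6 cut(0, 0): punch at orig (10,4); cuts so far [(10, 4)]; region rows[10,12) x cols[4,8) = 2x4
Op 7 cut(0, 2): punch at orig (10,6); cuts so far [(10, 4), (10, 6)]; region rows[10,12) x cols[4,8) = 2x4
Op 8 cut(0, 3): punch at orig (10,7); cuts so far [(10, 4), (10, 6), (10, 7)]; region rows[10,12) x cols[4,8) = 2x4
Unfold 1 (reflect across h@10): 6 holes -> [(9, 4), (9, 6), (9, 7), (10, 4), (10, 6), (10, 7)]
Unfold 2 (reflect across v@4): 12 holes -> [(9, 0), (9, 1), (9, 3), (9, 4), (9, 6), (9, 7), (10, 0), (10, 1), (10, 3), (10, 4), (10, 6), (10, 7)]
Unfold 3 (reflect across h@12): 24 holes -> [(9, 0), (9, 1), (9, 3), (9, 4), (9, 6), (9, 7), (10, 0), (10, 1), (10, 3), (10, 4), (10, 6), (10, 7), (13, 0), (13, 1), (13, 3), (13, 4), (13, 6), (13, 7), (14, 0), (14, 1), (14, 3), (14, 4), (14, 6), (14, 7)]
Unfold 4 (reflect across h@8): 48 holes -> [(1, 0), (1, 1), (1, 3), (1, 4), (1, 6), (1, 7), (2, 0), (2, 1), (2, 3), (2, 4), (2, 6), (2, 7), (5, 0), (5, 1), (5, 3), (5, 4), (5, 6), (5, 7), (6, 0), (6, 1), (6, 3), (6, 4), (6, 6), (6, 7), (9, 0), (9, 1), (9, 3), (9, 4), (9, 6), (9, 7), (10, 0), (10, 1), (10, 3), (10, 4), (10, 6), (10, 7), (13, 0), (13, 1), (13, 3), (13, 4), (13, 6), (13, 7), (14, 0), (14, 1), (14, 3), (14, 4), (14, 6), (14, 7)]
Unfold 5 (reflect across v@8): 96 holes -> [(1, 0), (1, 1), (1, 3), (1, 4), (1, 6), (1, 7), (1, 8), (1, 9), (1, 11), (1, 12), (1, 14), (1, 15), (2, 0), (2, 1), (2, 3), (2, 4), (2, 6), (2, 7), (2, 8), (2, 9), (2, 11), (2, 12), (2, 14), (2, 15), (5, 0), (5, 1), (5, 3), (5, 4), (5, 6), (5, 7), (5, 8), (5, 9), (5, 11), (5, 12), (5, 14), (5, 15), (6, 0), (6, 1), (6, 3), (6, 4), (6, 6), (6, 7), (6, 8), (6, 9), (6, 11), (6, 12), (6, 14), (6, 15), (9, 0), (9, 1), (9, 3), (9, 4), (9, 6), (9, 7), (9, 8), (9, 9), (9, 11), (9, 12), (9, 14), (9, 15), (10, 0), (10, 1), (10, 3), (10, 4), (10, 6), (10, 7), (10, 8), (10, 9), (10, 11), (10, 12), (10, 14), (10, 15), (13, 0), (13, 1), (13, 3), (13, 4), (13, 6), (13, 7), (13, 8), (13, 9), (13, 11), (13, 12), (13, 14), (13, 15), (14, 0), (14, 1), (14, 3), (14, 4), (14, 6), (14, 7), (14, 8), (14, 9), (14, 11), (14, 12), (14, 14), (14, 15)]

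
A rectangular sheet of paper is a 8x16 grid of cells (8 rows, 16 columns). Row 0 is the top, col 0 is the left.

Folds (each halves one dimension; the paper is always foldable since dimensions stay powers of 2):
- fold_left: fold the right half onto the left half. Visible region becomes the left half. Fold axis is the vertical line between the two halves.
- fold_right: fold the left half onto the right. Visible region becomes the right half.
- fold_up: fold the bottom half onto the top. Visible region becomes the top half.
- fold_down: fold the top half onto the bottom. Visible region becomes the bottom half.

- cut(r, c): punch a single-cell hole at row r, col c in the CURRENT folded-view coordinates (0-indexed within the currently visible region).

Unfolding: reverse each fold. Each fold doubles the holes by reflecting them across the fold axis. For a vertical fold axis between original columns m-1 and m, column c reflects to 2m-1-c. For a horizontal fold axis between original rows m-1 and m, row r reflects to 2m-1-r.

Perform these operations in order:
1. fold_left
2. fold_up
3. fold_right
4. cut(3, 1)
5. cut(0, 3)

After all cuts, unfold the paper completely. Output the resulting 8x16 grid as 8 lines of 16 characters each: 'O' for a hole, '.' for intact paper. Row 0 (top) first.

Answer: O......OO......O
................
................
..O..O....O..O..
..O..O....O..O..
................
................
O......OO......O

Derivation:
Op 1 fold_left: fold axis v@8; visible region now rows[0,8) x cols[0,8) = 8x8
Op 2 fold_up: fold axis h@4; visible region now rows[0,4) x cols[0,8) = 4x8
Op 3 fold_right: fold axis v@4; visible region now rows[0,4) x cols[4,8) = 4x4
Op 4 cut(3, 1): punch at orig (3,5); cuts so far [(3, 5)]; region rows[0,4) x cols[4,8) = 4x4
Op 5 cut(0, 3): punch at orig (0,7); cuts so far [(0, 7), (3, 5)]; region rows[0,4) x cols[4,8) = 4x4
Unfold 1 (reflect across v@4): 4 holes -> [(0, 0), (0, 7), (3, 2), (3, 5)]
Unfold 2 (reflect across h@4): 8 holes -> [(0, 0), (0, 7), (3, 2), (3, 5), (4, 2), (4, 5), (7, 0), (7, 7)]
Unfold 3 (reflect across v@8): 16 holes -> [(0, 0), (0, 7), (0, 8), (0, 15), (3, 2), (3, 5), (3, 10), (3, 13), (4, 2), (4, 5), (4, 10), (4, 13), (7, 0), (7, 7), (7, 8), (7, 15)]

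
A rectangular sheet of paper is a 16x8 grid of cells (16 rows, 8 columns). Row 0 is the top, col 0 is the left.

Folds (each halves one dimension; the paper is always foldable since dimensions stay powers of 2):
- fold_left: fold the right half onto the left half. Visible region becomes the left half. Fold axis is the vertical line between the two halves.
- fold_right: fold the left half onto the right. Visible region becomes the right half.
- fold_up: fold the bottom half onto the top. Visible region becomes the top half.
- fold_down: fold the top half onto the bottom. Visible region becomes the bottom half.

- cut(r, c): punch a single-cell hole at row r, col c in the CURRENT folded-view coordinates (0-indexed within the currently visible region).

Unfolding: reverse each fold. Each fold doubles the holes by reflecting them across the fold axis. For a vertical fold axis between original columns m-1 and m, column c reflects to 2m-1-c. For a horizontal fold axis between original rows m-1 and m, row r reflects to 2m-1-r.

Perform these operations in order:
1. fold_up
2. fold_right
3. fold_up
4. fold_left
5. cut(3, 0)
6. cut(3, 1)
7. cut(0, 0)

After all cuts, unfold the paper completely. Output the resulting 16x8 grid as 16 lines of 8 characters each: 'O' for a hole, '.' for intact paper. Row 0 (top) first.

Answer: O..OO..O
........
........
OOOOOOOO
OOOOOOOO
........
........
O..OO..O
O..OO..O
........
........
OOOOOOOO
OOOOOOOO
........
........
O..OO..O

Derivation:
Op 1 fold_up: fold axis h@8; visible region now rows[0,8) x cols[0,8) = 8x8
Op 2 fold_right: fold axis v@4; visible region now rows[0,8) x cols[4,8) = 8x4
Op 3 fold_up: fold axis h@4; visible region now rows[0,4) x cols[4,8) = 4x4
Op 4 fold_left: fold axis v@6; visible region now rows[0,4) x cols[4,6) = 4x2
Op 5 cut(3, 0): punch at orig (3,4); cuts so far [(3, 4)]; region rows[0,4) x cols[4,6) = 4x2
Op 6 cut(3, 1): punch at orig (3,5); cuts so far [(3, 4), (3, 5)]; region rows[0,4) x cols[4,6) = 4x2
Op 7 cut(0, 0): punch at orig (0,4); cuts so far [(0, 4), (3, 4), (3, 5)]; region rows[0,4) x cols[4,6) = 4x2
Unfold 1 (reflect across v@6): 6 holes -> [(0, 4), (0, 7), (3, 4), (3, 5), (3, 6), (3, 7)]
Unfold 2 (reflect across h@4): 12 holes -> [(0, 4), (0, 7), (3, 4), (3, 5), (3, 6), (3, 7), (4, 4), (4, 5), (4, 6), (4, 7), (7, 4), (7, 7)]
Unfold 3 (reflect across v@4): 24 holes -> [(0, 0), (0, 3), (0, 4), (0, 7), (3, 0), (3, 1), (3, 2), (3, 3), (3, 4), (3, 5), (3, 6), (3, 7), (4, 0), (4, 1), (4, 2), (4, 3), (4, 4), (4, 5), (4, 6), (4, 7), (7, 0), (7, 3), (7, 4), (7, 7)]
Unfold 4 (reflect across h@8): 48 holes -> [(0, 0), (0, 3), (0, 4), (0, 7), (3, 0), (3, 1), (3, 2), (3, 3), (3, 4), (3, 5), (3, 6), (3, 7), (4, 0), (4, 1), (4, 2), (4, 3), (4, 4), (4, 5), (4, 6), (4, 7), (7, 0), (7, 3), (7, 4), (7, 7), (8, 0), (8, 3), (8, 4), (8, 7), (11, 0), (11, 1), (11, 2), (11, 3), (11, 4), (11, 5), (11, 6), (11, 7), (12, 0), (12, 1), (12, 2), (12, 3), (12, 4), (12, 5), (12, 6), (12, 7), (15, 0), (15, 3), (15, 4), (15, 7)]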